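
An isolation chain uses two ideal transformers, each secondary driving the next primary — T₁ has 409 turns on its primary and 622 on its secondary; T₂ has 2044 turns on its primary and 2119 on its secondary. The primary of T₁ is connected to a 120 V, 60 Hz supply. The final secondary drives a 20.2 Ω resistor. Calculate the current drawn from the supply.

Secondary of T₁: V = 120.00 × 622/409 = 182.49 V.
Secondary of T₂: V = 182.49 × 2119/2044 = 189.19 V.
I_load = 189.19/20.2 = 9.3658 A, so P_out = 189.19 × 9.3658 = 1771.9 W.
All ideal ⇒ P_in = P_out, so I_supply = 1771.9/120 = 14.8 A.

I_supply ≈ 14.8 A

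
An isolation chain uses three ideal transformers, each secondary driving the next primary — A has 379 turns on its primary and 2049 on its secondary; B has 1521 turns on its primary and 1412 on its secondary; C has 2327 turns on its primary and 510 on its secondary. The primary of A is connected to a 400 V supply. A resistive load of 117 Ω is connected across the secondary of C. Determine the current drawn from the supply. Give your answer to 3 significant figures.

Secondary of A: V = 400.00 × 2049/379 = 2162.5 V.
Secondary of B: V = 2162.5 × 1412/1521 = 2007.6 V.
Secondary of C: V = 2007.6 × 510/2327 = 439.99 V.
I_load = 439.99/117 = 3.7606 A, so P_out = 439.99 × 3.7606 = 1654.6 W.
All ideal ⇒ P_in = P_out, so I_supply = 1654.6/400 = 4.14 A.

I_supply ≈ 4.14 A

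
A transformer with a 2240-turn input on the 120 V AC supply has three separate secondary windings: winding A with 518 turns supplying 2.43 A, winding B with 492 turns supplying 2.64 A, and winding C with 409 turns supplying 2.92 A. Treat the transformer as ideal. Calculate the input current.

I_in ≈ 1.67 A

V_A = 120 × 518/2240 = 27.750 V; V_B = 120 × 492/2240 = 26.357 V; V_C = 120 × 409/2240 = 21.911 V.
P_out = V_A I_A + V_B I_B + V_C I_C = 27.750×2.43 + 26.357×2.64 + 21.911×2.92 = 67.433 + 69.583 + 63.979 = 200.99 W.
Ideal ⇒ P_in = P_out, so I_in = P_out/V_in = 200.99/120 = 1.67 A.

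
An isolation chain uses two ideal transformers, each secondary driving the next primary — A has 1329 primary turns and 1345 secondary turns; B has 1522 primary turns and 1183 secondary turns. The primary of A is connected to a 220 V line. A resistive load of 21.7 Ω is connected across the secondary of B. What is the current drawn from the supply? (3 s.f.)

Secondary of A: V = 220.00 × 1345/1329 = 222.65 V.
Secondary of B: V = 222.65 × 1183/1522 = 173.06 V.
I_load = 173.06/21.7 = 7.9750 A, so P_out = 173.06 × 7.9750 = 1380.1 W.
All ideal ⇒ P_in = P_out, so I_supply = 1380.1/220 = 6.27 A.

I_supply ≈ 6.27 A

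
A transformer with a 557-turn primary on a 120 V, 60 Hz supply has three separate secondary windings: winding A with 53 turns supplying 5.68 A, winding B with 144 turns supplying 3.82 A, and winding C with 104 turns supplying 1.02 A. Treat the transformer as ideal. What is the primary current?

V_A = 120 × 53/557 = 11.418 V; V_B = 120 × 144/557 = 31.023 V; V_C = 120 × 104/557 = 22.406 V.
P_out = V_A I_A + V_B I_B + V_C I_C = 11.418×5.68 + 31.023×3.82 + 22.406×1.02 = 64.856 + 118.51 + 22.854 = 206.22 W.
Ideal ⇒ P_in = P_out, so I_p = P_out/V_p = 206.22/120 = 1.72 A.

I_p ≈ 1.72 A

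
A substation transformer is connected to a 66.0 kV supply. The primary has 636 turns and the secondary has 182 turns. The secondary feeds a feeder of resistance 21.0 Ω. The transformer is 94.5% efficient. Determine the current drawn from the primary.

I_p ≈ 272 A

V_s = 66000 × 182/636 = 18887 V.
I_s = V_s/R = 18887/21.0 = 899.37 A.
P_out = V_s I_s = 18887 × 899.37 = 1.6986×10^7 W.
P_in = P_out/η = 1.6986×10^7/0.945 = 1.7975×10^7 W.
I_p = P_in/V_p = 1.7975×10^7/66000 = 272 A.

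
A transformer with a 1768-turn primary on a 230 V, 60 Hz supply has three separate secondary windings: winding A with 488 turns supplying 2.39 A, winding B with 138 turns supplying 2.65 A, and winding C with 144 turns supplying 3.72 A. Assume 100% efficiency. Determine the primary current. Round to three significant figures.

V_A = 230 × 488/1768 = 63.484 V; V_B = 230 × 138/1768 = 17.952 V; V_C = 230 × 144/1768 = 18.733 V.
P_out = V_A I_A + V_B I_B + V_C I_C = 63.484×2.39 + 17.952×2.65 + 18.733×3.72 = 151.73 + 47.574 + 69.687 = 268.99 W.
Ideal ⇒ P_in = P_out, so I_p = P_out/V_p = 268.99/230 = 1.17 A.

I_p ≈ 1.17 A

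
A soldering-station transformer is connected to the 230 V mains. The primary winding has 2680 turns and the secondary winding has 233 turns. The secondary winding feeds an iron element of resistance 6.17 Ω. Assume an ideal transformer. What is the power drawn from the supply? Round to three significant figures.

P ≈ 64.8 W

V_s = V_p × N_s/N_p = 230 × 233/2680 = 19.996 V.
I_s = V_s/R = 19.996/6.17 = 3.2409 A.
I_p = I_s × N_s/N_p = 3.2409 × 233/2680 = 0.28176 A.
P = V_p I_p = 230 × 0.28176 = 64.8 W.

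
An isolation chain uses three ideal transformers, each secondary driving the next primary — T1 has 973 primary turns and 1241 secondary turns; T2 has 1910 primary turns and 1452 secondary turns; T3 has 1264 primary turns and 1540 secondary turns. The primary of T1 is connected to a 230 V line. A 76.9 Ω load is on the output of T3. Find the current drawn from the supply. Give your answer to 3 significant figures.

Secondary of T1: V = 230.00 × 1241/973 = 293.35 V.
Secondary of T2: V = 293.35 × 1452/1910 = 223.01 V.
Secondary of T3: V = 223.01 × 1540/1264 = 271.70 V.
I_load = 271.70/76.9 = 3.5332 A, so P_out = 271.70 × 3.5332 = 959.98 W.
All ideal ⇒ P_in = P_out, so I_supply = 959.98/230 = 4.17 A.

I_supply ≈ 4.17 A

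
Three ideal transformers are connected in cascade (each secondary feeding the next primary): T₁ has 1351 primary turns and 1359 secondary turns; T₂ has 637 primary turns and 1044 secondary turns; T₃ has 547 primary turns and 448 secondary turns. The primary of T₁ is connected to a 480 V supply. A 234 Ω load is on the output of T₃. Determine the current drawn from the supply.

I_supply ≈ 3.74 A

After T₁: V = 480.00 × 1359/1351 = 482.84 V.
After T₂: V = 482.84 × 1044/637 = 791.35 V.
After T₃: V = 791.35 × 448/547 = 648.12 V.
I_load = 648.12/234 = 2.7698 A, so P_out = 648.12 × 2.7698 = 1795.1 W.
All ideal ⇒ P_in = P_out, so I_supply = 1795.1/480 = 3.74 A.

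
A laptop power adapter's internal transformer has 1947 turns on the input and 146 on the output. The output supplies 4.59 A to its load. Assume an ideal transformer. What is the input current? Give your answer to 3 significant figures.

For an ideal transformer I_in/I_out = N_out/N_in, so I_in = 4.59 × 146/1947 = 0.344 A.

I_in ≈ 0.344 A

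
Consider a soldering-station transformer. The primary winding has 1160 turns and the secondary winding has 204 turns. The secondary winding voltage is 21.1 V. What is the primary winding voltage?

V_p ≈ 120 V

V_p/V_s = N_p/N_s, so V_p = 21.1 × 1160/204 = 120 V.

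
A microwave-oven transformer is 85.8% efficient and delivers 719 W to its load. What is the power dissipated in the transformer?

P_loss ≈ 119 W

P_in = P_out/η = 719/0.858 = 837.995 W.
P_loss = P_in − P_out = 837.995 − 719 = 119 W.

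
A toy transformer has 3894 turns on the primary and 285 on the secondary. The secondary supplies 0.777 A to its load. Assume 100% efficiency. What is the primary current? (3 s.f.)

For an ideal transformer I_p/I_s = N_s/N_p, so I_p = 0.777 × 285/3894 = 0.0569 A.

I_p ≈ 0.0569 A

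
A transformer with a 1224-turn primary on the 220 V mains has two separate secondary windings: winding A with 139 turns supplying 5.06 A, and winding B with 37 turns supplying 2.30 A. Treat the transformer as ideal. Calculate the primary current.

V_A = 220 × 139/1224 = 24.984 V; V_B = 220 × 37/1224 = 6.6503 V.
P_out = V_A I_A + V_B I_B = 24.984×5.06 + 6.6503×2.30 = 126.42 + 15.296 = 141.71 W.
Ideal ⇒ P_in = P_out, so I_p = P_out/V_p = 141.71/220 = 0.644 A.

I_p ≈ 0.644 A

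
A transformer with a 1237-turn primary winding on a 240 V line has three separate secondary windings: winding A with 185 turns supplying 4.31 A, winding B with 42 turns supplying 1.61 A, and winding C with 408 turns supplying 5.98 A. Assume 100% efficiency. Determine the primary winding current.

V_A = 240 × 185/1237 = 35.893 V; V_B = 240 × 42/1237 = 8.1487 V; V_C = 240 × 408/1237 = 79.159 V.
P_out = V_A I_A + V_B I_B + V_C I_C = 35.893×4.31 + 8.1487×1.61 + 79.159×5.98 = 154.70 + 13.119 + 473.37 = 641.19 W.
Ideal ⇒ P_in = P_out, so I_p = P_out/V_p = 641.19/240 = 2.67 A.

I_p ≈ 2.67 A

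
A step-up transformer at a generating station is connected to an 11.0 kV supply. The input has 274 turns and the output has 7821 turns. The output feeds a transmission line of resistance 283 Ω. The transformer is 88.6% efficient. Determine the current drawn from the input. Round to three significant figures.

I_in ≈ 35700 A

V_out = 11000 × 7821/274 = 313980 V.
I_out = V_out/R = 313980/283 = 1109.5 A.
P_out = V_out I_out = 313980 × 1109.5 = 3.4836×10^8 W.
P_in = P_out/η = 3.4836×10^8/0.886 = 3.9318×10^8 W.
I_in = P_in/V_in = 3.9318×10^8/11000 = 35700 A.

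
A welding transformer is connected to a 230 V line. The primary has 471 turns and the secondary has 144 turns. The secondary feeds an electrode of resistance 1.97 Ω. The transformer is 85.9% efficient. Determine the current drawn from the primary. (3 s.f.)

V_s = 230 × 144/471 = 70.318 V.
I_s = V_s/R = 70.318/1.97 = 35.695 A.
P_out = V_s I_s = 70.318 × 35.695 = 2510.0 W.
P_in = P_out/η = 2510.0/0.859 = 2922.0 W.
I_p = P_in/V_p = 2922.0/230 = 12.7 A.

I_p ≈ 12.7 A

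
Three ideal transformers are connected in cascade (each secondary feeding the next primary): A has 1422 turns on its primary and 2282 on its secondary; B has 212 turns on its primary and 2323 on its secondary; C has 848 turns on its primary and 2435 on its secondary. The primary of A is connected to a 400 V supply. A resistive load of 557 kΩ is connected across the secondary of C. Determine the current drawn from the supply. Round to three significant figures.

After A: V = 400.00 × 2282/1422 = 641.91 V.
After B: V = 641.91 × 2323/212 = 7033.8 V.
After C: V = 7033.8 × 2435/848 = 20197 V.
I_load = 20197/557000 = 0.036261 A, so P_out = 20197 × 0.036261 = 732.37 W.
All ideal ⇒ P_in = P_out, so I_supply = 732.37/400 = 1.83 A.

I_supply ≈ 1.83 A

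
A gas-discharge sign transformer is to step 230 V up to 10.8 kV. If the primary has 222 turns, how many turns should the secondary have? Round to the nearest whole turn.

N_s/N_p = V_s/V_p, so N_s = 222 × 10800/230 = 10424.3 ≈ 10424 turns.

N_s = 10424 turns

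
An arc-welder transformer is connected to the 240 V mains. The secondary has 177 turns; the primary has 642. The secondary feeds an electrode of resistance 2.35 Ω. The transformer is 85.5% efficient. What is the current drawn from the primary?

I_p ≈ 9.08 A

V_s = 240 × 177/642 = 66.168 V.
I_s = V_s/R = 66.168/2.35 = 28.157 A.
P_out = V_s I_s = 66.168 × 28.157 = 1863.1 W.
P_in = P_out/η = 1863.1/0.855 = 2179.0 W.
I_p = P_in/V_p = 2179.0/240 = 9.08 A.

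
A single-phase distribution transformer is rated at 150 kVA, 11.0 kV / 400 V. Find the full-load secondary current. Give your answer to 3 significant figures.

I_s ≈ 375 A

I_s = S/V_s = 150000/400 = 375 A.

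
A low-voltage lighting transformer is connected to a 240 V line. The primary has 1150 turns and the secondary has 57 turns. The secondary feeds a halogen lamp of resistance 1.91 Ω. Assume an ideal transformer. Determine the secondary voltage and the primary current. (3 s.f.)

V_s ≈ 11.9 V, I_p ≈ 0.309 A

V_s = V_p × N_s/N_p = 240 × 57/1150 = 11.896 V.
I_s = V_s/R = 11.896/1.91 = 6.2281 A.
I_p = I_s × N_s/N_p = 6.2281 × 57/1150 = 0.309 A.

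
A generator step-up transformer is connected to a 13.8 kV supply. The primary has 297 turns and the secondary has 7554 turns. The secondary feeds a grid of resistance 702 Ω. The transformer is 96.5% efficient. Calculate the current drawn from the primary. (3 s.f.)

I_p ≈ 13200 A

V_s = 13800 × 7554/297 = 350990 V.
I_s = V_s/R = 350990/702 = 499.99 A.
P_out = V_s I_s = 350990 × 499.99 = 1.7549×10^8 W.
P_in = P_out/η = 1.7549×10^8/0.965 = 1.8186×10^8 W.
I_p = P_in/V_p = 1.8186×10^8/13800 = 13200 A.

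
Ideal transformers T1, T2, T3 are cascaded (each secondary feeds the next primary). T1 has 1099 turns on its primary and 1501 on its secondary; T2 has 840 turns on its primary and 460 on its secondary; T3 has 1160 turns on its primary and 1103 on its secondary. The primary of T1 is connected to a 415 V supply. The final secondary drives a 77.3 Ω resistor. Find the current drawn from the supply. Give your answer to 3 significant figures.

I_supply ≈ 2.72 A

After T1: V = 415.00 × 1501/1099 = 566.80 V.
After T2: V = 566.80 × 460/840 = 310.39 V.
After T3: V = 310.39 × 1103/1160 = 295.14 V.
I_load = 295.14/77.3 = 3.8181 A, so P_out = 295.14 × 3.8181 = 1126.9 W.
All ideal ⇒ P_in = P_out, so I_supply = 1126.9/415 = 2.72 A.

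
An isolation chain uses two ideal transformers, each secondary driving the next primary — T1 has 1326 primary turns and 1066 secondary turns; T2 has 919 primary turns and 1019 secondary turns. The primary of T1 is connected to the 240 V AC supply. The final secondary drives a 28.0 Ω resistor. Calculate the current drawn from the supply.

I_supply ≈ 6.81 A

After T1: V = 240.00 × 1066/1326 = 192.94 V.
After T2: V = 192.94 × 1019/919 = 213.94 V.
I_load = 213.94/28.0 = 7.6406 A, so P_out = 213.94 × 7.6406 = 1634.6 W.
All ideal ⇒ P_in = P_out, so I_supply = 1634.6/240 = 6.81 A.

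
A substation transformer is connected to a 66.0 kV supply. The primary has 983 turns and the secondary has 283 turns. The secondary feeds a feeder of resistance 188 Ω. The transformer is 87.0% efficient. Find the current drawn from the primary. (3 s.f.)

V_s = 66000 × 283/983 = 19001 V.
I_s = V_s/R = 19001/188 = 101.07 A.
P_out = V_s I_s = 19001 × 101.07 = 1.9204×10^6 W.
P_in = P_out/η = 1.9204×10^6/0.870 = 2.2074×10^6 W.
I_p = P_in/V_p = 2.2074×10^6/66000 = 33.4 A.

I_p ≈ 33.4 A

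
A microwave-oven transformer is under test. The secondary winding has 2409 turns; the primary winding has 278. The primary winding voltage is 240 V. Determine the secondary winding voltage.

V_s ≈ 2080 V

V_s/V_p = N_s/N_p, so V_s = 240 × 2409/278 = 2080 V.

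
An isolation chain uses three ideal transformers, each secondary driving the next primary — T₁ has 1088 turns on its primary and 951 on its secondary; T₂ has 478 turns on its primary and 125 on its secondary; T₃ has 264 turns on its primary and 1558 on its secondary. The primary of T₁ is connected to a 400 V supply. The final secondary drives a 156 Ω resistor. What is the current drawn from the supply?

I_supply ≈ 4.67 A

After T₁: V = 400.00 × 951/1088 = 349.63 V.
After T₂: V = 349.63 × 125/478 = 91.431 V.
After T₃: V = 91.431 × 1558/264 = 539.58 V.
I_load = 539.58/156 = 3.4589 A, so P_out = 539.58 × 3.4589 = 1866.3 W.
All ideal ⇒ P_in = P_out, so I_supply = 1866.3/400 = 4.67 A.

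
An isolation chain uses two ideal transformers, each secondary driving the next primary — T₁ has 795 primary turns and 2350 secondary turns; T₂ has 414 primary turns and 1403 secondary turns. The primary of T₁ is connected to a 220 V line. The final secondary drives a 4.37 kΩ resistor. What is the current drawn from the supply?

Secondary of T₁: V = 220.00 × 2350/795 = 650.31 V.
Secondary of T₂: V = 650.31 × 1403/414 = 2203.8 V.
I_load = 2203.8/4370 = 0.50431 A, so P_out = 2203.8 × 0.50431 = 1111.4 W.
All ideal ⇒ P_in = P_out, so I_supply = 1111.4/220 = 5.05 A.

I_supply ≈ 5.05 A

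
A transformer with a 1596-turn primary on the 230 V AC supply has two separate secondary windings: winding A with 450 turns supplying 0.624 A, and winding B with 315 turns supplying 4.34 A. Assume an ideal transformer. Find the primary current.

I_p ≈ 1.03 A

V_A = 230 × 450/1596 = 64.850 V; V_B = 230 × 315/1596 = 45.395 V.
P_out = V_A I_A + V_B I_B = 64.850×0.624 + 45.395×4.34 = 40.466 + 197.01 = 237.48 W.
Ideal ⇒ P_in = P_out, so I_p = P_out/V_p = 237.48/230 = 1.03 A.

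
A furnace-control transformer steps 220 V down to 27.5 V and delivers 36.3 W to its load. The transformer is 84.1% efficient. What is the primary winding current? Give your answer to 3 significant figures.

I_p ≈ 0.196 A

P_in = P_out/η = 36.3/0.841 = 43.163 W.
I_p = P_in/V_p = 43.163/220 = 0.196 A.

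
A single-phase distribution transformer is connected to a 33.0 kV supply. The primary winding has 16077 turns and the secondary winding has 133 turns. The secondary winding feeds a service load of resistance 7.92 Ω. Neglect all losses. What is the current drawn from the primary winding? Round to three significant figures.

V_s = V_p × N_s/N_p = 33000 × 133/16077 = 273.00 V.
I_s = V_s/R = 273.00/7.92 = 34.470 A.
For an ideal transformer I_p N_p = I_s N_s, so I_p = 34.470 × 133/16077 = 0.285 A.

I_p ≈ 0.285 A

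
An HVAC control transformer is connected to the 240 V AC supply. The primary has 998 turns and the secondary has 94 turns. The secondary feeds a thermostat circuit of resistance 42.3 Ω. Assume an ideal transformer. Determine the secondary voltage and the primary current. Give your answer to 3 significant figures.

V_s = V_p × N_s/N_p = 240 × 94/998 = 22.605 V.
I_s = V_s/R = 22.605/42.3 = 0.53440 A.
I_p = I_s × N_s/N_p = 0.53440 × 94/998 = 0.0503 A.

V_s ≈ 22.6 V, I_p ≈ 0.0503 A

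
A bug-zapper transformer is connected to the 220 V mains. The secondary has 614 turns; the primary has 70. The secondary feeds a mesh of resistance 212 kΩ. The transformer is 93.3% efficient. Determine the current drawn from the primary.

V_s = 220 × 614/70 = 1929.7 V.
I_s = V_s/R = 1929.7/212000 = 0.0091024 A.
P_out = V_s I_s = 1929.7 × 0.0091024 = 17.565 W.
P_in = P_out/η = 17.565/0.933 = 18.826 W.
I_p = P_in/V_p = 18.826/220 = 0.0856 A.

I_p ≈ 0.0856 A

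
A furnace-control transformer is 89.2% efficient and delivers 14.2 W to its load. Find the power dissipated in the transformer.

P_in = P_out/η = 14.2/0.892 = 15.9193 W.
P_loss = P_in − P_out = 15.9193 − 14.2 = 1.72 W.

P_loss ≈ 1.72 W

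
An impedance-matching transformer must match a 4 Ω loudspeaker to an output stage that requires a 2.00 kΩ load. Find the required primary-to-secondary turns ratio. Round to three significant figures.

Z_p/Z_s = (N_p/N_s)², so N_p/N_s = √(2000/4) = √500 = 22.4.

N_p/N_s ≈ 22.4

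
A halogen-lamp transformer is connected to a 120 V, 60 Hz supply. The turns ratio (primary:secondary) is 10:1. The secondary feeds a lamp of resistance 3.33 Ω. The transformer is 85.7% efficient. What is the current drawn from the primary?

I_p ≈ 0.420 A

V_s = 120 × 1/10 = 12.000 V.
I_s = V_s/R = 12.000/3.33 = 3.6036 A.
P_out = V_s I_s = 12.000 × 3.6036 = 43.243 W.
P_in = P_out/η = 43.243/0.857 = 50.459 W.
I_p = P_in/V_p = 50.459/120 = 0.420 A.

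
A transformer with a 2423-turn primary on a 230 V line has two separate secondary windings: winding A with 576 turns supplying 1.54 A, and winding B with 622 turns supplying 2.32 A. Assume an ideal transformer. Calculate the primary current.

I_p ≈ 0.962 A

V_A = 230 × 576/2423 = 54.676 V; V_B = 230 × 622/2423 = 59.043 V.
P_out = V_A I_A + V_B I_B = 54.676×1.54 + 59.043×2.32 = 84.201 + 136.98 = 221.18 W.
Ideal ⇒ P_in = P_out, so I_p = P_out/V_p = 221.18/230 = 0.962 A.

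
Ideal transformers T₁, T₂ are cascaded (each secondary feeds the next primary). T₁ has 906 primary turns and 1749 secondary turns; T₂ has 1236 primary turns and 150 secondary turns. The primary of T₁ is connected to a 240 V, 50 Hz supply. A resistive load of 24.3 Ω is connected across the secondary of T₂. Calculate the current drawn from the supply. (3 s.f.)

After T₁: V = 240.00 × 1749/906 = 463.31 V.
After T₂: V = 463.31 × 150/1236 = 56.227 V.
I_load = 56.227/24.3 = 2.3139 A, so P_out = 56.227 × 2.3139 = 130.10 W.
All ideal ⇒ P_in = P_out, so I_supply = 130.10/240 = 0.542 A.

I_supply ≈ 0.542 A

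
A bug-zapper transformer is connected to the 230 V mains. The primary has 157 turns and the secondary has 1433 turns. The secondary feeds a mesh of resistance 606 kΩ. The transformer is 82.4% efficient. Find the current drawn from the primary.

I_p ≈ 0.0384 A

V_s = 230 × 1433/157 = 2099.3 V.
I_s = V_s/R = 2099.3/606000 = 0.0034642 A.
P_out = V_s I_s = 2099.3 × 0.0034642 = 7.2724 W.
P_in = P_out/η = 7.2724/0.824 = 8.8257 W.
I_p = P_in/V_p = 8.8257/230 = 0.0384 A.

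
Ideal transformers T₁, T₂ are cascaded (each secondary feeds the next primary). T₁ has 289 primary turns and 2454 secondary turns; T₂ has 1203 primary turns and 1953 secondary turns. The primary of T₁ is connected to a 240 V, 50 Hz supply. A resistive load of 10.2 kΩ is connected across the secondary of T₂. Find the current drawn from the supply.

I_supply ≈ 4.47 A

After T₁: V = 240.00 × 2454/289 = 2037.9 V.
After T₂: V = 2037.9 × 1953/1203 = 3308.4 V.
I_load = 3308.4/10200 = 0.32436 A, so P_out = 3308.4 × 0.32436 = 1073.1 W.
All ideal ⇒ P_in = P_out, so I_supply = 1073.1/240 = 4.47 A.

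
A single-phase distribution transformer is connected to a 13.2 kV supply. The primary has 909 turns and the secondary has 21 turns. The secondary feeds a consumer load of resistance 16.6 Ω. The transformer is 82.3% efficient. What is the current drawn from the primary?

I_p ≈ 0.516 A

V_s = 13200 × 21/909 = 304.95 V.
I_s = V_s/R = 304.95/16.6 = 18.371 A.
P_out = V_s I_s = 304.95 × 18.371 = 5602.1 W.
P_in = P_out/η = 5602.1/0.823 = 6806.9 W.
I_p = P_in/V_p = 6806.9/13200 = 0.516 A.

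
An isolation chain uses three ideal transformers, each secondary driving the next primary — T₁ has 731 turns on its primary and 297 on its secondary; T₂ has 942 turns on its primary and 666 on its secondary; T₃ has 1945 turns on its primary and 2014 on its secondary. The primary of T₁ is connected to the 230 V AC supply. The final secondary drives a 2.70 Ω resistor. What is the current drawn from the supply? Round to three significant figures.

I_supply ≈ 7.54 A

Secondary of T₁: V = 230.00 × 297/731 = 93.447 V.
Secondary of T₂: V = 93.447 × 666/942 = 66.068 V.
Secondary of T₃: V = 66.068 × 2014/1945 = 68.412 V.
I_load = 68.412/2.70 = 25.338 A, so P_out = 68.412 × 25.338 = 1733.4 W.
All ideal ⇒ P_in = P_out, so I_supply = 1733.4/230 = 7.54 A.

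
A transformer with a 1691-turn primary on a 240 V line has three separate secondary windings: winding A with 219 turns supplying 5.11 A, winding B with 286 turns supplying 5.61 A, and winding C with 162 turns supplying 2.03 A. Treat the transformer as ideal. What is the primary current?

I_p ≈ 1.81 A

V_A = 240 × 219/1691 = 31.082 V; V_B = 240 × 286/1691 = 40.591 V; V_C = 240 × 162/1691 = 22.992 V.
P_out = V_A I_A + V_B I_B + V_C I_C = 31.082×5.11 + 40.591×5.61 + 22.992×2.03 = 158.83 + 227.72 + 46.674 = 433.22 W.
Ideal ⇒ P_in = P_out, so I_p = P_out/V_p = 433.22/240 = 1.81 A.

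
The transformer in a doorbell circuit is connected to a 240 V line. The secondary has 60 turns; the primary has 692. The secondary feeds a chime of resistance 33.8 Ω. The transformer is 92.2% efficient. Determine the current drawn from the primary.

I_p ≈ 0.0579 A

V_s = 240 × 60/692 = 20.809 V.
I_s = V_s/R = 20.809/33.8 = 0.61566 A.
P_out = V_s I_s = 20.809 × 0.61566 = 12.811 W.
P_in = P_out/η = 12.811/0.922 = 13.895 W.
I_p = P_in/V_p = 13.895/240 = 0.0579 A.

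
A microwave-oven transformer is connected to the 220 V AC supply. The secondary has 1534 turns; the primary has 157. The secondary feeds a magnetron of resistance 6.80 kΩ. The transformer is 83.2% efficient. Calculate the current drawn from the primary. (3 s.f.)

V_s = 220 × 1534/157 = 2149.6 V.
I_s = V_s/R = 2149.6/6800 = 0.31611 A.
P_out = V_s I_s = 2149.6 × 0.31611 = 679.50 W.
P_in = P_out/η = 679.50/0.832 = 816.70 W.
I_p = P_in/V_p = 816.70/220 = 3.71 A.

I_p ≈ 3.71 A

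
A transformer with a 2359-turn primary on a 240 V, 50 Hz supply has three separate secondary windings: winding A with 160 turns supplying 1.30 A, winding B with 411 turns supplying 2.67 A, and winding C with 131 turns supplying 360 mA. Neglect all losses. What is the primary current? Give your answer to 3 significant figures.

V_A = 240 × 160/2359 = 16.278 V; V_B = 240 × 411/2359 = 41.814 V; V_C = 240 × 131/2359 = 13.328 V.
P_out = V_A I_A + V_B I_B + V_C I_C = 16.278×1.30 + 41.814×2.67 + 13.328×0.360 = 21.162 + 111.64 + 4.7980 = 137.60 W.
Ideal ⇒ P_in = P_out, so I_p = P_out/V_p = 137.60/240 = 0.573 A.

I_p ≈ 0.573 A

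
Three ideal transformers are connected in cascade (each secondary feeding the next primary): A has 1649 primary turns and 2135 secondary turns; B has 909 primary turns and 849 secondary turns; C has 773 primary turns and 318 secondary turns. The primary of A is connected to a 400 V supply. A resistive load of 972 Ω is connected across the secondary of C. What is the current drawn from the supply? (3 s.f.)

I_supply ≈ 0.102 A

After A: V = 400.00 × 2135/1649 = 517.89 V.
After B: V = 517.89 × 849/909 = 483.71 V.
After C: V = 483.71 × 318/773 = 198.99 V.
I_load = 198.99/972 = 0.20472 A, so P_out = 198.99 × 0.20472 = 40.737 W.
All ideal ⇒ P_in = P_out, so I_supply = 40.737/400 = 0.102 A.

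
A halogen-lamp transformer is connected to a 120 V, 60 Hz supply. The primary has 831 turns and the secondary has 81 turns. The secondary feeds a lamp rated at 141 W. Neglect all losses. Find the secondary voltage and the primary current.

V_s = V_p × N_s/N_p = 120 × 81/831 = 11.697 V.
I_s = P/V_s = 141/11.697 = 12.055 A.
I_p = I_s × N_s/N_p = 12.055 × 81/831 = 1.18 A.

V_s ≈ 11.7 V, I_p ≈ 1.18 A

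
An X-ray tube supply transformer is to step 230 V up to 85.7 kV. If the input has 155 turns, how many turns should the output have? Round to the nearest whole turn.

N_out/N_in = V_out/V_in, so N_out = 155 × 85700/230 = 57754.3 ≈ 57754 turns.

N_out = 57754 turns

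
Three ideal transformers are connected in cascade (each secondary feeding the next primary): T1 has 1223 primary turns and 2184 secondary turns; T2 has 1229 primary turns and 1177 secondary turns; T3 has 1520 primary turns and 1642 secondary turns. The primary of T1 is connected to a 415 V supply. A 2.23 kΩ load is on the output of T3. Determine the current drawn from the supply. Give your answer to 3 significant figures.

After T1: V = 415.00 × 2184/1223 = 741.10 V.
After T2: V = 741.10 × 1177/1229 = 709.74 V.
After T3: V = 709.74 × 1642/1520 = 766.71 V.
I_load = 766.71/2230 = 0.34381 A, so P_out = 766.71 × 0.34381 = 263.60 W.
All ideal ⇒ P_in = P_out, so I_supply = 263.60/415 = 0.635 A.

I_supply ≈ 0.635 A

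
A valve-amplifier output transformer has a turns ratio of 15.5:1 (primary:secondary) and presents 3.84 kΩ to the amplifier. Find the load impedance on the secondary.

Z_s ≈ 16.0 Ω

Z_s = Z_p/(N_p/N_s)² = 3840/15.5² = 16.0 Ω.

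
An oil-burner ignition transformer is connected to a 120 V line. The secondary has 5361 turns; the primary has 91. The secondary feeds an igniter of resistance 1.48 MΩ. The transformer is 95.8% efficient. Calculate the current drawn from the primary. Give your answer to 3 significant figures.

V_s = 120 × 5361/91 = 7069.5 V.
I_s = V_s/R = 7069.5/(1.48×10^6) = 0.0047767 A.
P_out = V_s I_s = 7069.5 × 0.0047767 = 33.768 W.
P_in = P_out/η = 33.768/0.958 = 35.249 W.
I_p = P_in/V_p = 35.249/120 = 0.294 A.

I_p ≈ 0.294 A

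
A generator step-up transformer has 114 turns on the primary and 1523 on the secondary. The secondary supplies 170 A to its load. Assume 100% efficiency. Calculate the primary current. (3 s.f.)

I_p ≈ 2270 A

For an ideal transformer I_p/I_s = N_s/N_p, so I_p = 170 × 1523/114 = 2270 A.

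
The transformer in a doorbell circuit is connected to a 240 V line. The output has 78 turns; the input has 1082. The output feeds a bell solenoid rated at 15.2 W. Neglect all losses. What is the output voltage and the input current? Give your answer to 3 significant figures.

V_out = V_in × N_out/N_in = 240 × 78/1082 = 17.301 V.
I_out = P/V_out = 15.2/17.301 = 0.87855 A.
I_in = I_out × N_out/N_in = 0.87855 × 78/1082 = 0.0633 A.

V_out ≈ 17.3 V, I_in ≈ 0.0633 A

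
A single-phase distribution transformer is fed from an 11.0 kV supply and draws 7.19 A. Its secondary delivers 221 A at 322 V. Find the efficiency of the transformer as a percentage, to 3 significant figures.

P_in = 11000 × 7.19 = 79090.0 W.
P_out = 322 × 221 = 71162.0 W.
η = P_out/P_in = 71162.0/79090.0 = 0.900.

η ≈ 90.0%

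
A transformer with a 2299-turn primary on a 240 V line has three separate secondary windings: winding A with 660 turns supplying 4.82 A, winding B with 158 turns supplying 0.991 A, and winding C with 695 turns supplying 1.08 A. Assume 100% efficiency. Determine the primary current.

V_A = 240 × 660/2299 = 68.900 V; V_B = 240 × 158/2299 = 16.494 V; V_C = 240 × 695/2299 = 72.553 V.
P_out = V_A I_A + V_B I_B + V_C I_C = 68.900×4.82 + 16.494×0.991 + 72.553×1.08 = 332.10 + 16.346 + 78.358 = 426.80 W.
Ideal ⇒ P_in = P_out, so I_p = P_out/V_p = 426.80/240 = 1.78 A.

I_p ≈ 1.78 A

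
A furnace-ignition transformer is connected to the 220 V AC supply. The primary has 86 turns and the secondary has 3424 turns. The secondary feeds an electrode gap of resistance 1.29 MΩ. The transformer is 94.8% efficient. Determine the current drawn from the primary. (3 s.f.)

I_p ≈ 0.285 A

V_s = 220 × 3424/86 = 8759.1 V.
I_s = V_s/R = 8759.1/(1.29×10^6) = 0.0067900 A.
P_out = V_s I_s = 8759.1 × 0.0067900 = 59.474 W.
P_in = P_out/η = 59.474/0.948 = 62.736 W.
I_p = P_in/V_p = 62.736/220 = 0.285 A.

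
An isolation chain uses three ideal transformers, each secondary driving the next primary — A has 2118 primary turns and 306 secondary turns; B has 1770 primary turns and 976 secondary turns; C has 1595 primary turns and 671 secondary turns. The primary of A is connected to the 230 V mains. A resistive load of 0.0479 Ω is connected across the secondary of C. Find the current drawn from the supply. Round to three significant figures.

I_supply ≈ 5.39 A

After A: V = 230.00 × 306/2118 = 33.229 V.
After B: V = 33.229 × 976/1770 = 18.323 V.
After C: V = 18.323 × 671/1595 = 7.7084 V.
I_load = 7.7084/0.0479 = 160.93 A, so P_out = 7.7084 × 160.93 = 1240.5 W.
All ideal ⇒ P_in = P_out, so I_supply = 1240.5/230 = 5.39 A.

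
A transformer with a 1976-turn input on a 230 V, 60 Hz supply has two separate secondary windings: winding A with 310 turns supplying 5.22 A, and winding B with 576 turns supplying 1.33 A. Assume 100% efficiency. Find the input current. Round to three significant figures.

I_in ≈ 1.21 A

V_A = 230 × 310/1976 = 36.083 V; V_B = 230 × 576/1976 = 67.045 V.
P_out = V_A I_A + V_B I_B = 36.083×5.22 + 67.045×1.33 = 188.35 + 89.169 = 277.52 W.
Ideal ⇒ P_in = P_out, so I_in = P_out/V_in = 277.52/230 = 1.21 A.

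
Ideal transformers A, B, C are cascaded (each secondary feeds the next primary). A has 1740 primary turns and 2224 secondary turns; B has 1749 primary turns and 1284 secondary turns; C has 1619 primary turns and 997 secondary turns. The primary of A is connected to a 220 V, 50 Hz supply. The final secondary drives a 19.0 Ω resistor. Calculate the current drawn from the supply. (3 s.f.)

I_supply ≈ 3.87 A

After A: V = 220.00 × 2224/1740 = 281.20 V.
After B: V = 281.20 × 1284/1749 = 206.44 V.
After C: V = 206.44 × 997/1619 = 127.13 V.
I_load = 127.13/19.0 = 6.6908 A, so P_out = 127.13 × 6.6908 = 850.57 W.
All ideal ⇒ P_in = P_out, so I_supply = 850.57/220 = 3.87 A.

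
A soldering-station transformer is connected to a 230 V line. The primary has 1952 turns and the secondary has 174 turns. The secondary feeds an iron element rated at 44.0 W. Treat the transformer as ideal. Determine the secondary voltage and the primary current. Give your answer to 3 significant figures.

V_s = V_p × N_s/N_p = 230 × 174/1952 = 20.502 V.
I_s = P/V_s = 44.0/20.502 = 2.1461 A.
I_p = I_s × N_s/N_p = 2.1461 × 174/1952 = 0.191 A.

V_s ≈ 20.5 V, I_p ≈ 0.191 A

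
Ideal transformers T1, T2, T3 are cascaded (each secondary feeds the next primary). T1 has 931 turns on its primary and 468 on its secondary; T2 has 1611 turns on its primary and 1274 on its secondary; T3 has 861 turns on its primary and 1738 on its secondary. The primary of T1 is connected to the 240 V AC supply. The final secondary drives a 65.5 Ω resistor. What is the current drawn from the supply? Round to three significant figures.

I_supply ≈ 2.36 A

Secondary of T1: V = 240.00 × 468/931 = 120.64 V.
Secondary of T2: V = 120.64 × 1274/1611 = 95.407 V.
Secondary of T3: V = 95.407 × 1738/861 = 192.59 V.
I_load = 192.59/65.5 = 2.9403 A, so P_out = 192.59 × 2.9403 = 566.26 W.
All ideal ⇒ P_in = P_out, so I_supply = 566.26/240 = 2.36 A.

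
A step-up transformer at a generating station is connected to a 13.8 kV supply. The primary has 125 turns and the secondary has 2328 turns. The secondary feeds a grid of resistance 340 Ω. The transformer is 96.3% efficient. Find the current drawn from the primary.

I_p ≈ 14600 A

V_s = 13800 × 2328/125 = 257010 V.
I_s = V_s/R = 257010/340 = 755.92 A.
P_out = V_s I_s = 257010 × 755.92 = 1.9428×10^8 W.
P_in = P_out/η = 1.9428×10^8/0.963 = 2.0174×10^8 W.
I_p = P_in/V_p = 2.0174×10^8/13800 = 14600 A.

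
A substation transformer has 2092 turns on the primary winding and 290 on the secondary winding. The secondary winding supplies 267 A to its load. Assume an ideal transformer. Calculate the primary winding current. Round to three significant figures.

I_p ≈ 37.0 A

For an ideal transformer I_p/I_s = N_s/N_p, so I_p = 267 × 290/2092 = 37.0 A.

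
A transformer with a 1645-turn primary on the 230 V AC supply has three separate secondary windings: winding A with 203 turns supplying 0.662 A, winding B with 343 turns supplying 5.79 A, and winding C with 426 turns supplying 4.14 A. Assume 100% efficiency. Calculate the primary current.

V_A = 230 × 203/1645 = 28.383 V; V_B = 230 × 343/1645 = 47.957 V; V_C = 230 × 426/1645 = 59.562 V.
P_out = V_A I_A + V_B I_B + V_C I_C = 28.383×0.662 + 47.957×5.79 + 59.562×4.14 = 18.790 + 277.67 + 246.59 = 543.05 W.
Ideal ⇒ P_in = P_out, so I_p = P_out/V_p = 543.05/230 = 2.36 A.

I_p ≈ 2.36 A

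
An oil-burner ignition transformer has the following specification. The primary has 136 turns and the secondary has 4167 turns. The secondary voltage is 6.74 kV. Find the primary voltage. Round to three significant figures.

V_p ≈ 220 V

V_p/V_s = N_p/N_s, so V_p = 6740 × 136/4167 = 220 V.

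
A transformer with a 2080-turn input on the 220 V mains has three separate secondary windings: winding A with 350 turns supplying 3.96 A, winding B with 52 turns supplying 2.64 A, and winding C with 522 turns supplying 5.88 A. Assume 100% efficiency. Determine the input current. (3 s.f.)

V_A = 220 × 350/2080 = 37.019 V; V_B = 220 × 52/2080 = 5.5000 V; V_C = 220 × 522/2080 = 55.212 V.
P_out = V_A I_A + V_B I_B + V_C I_C = 37.019×3.96 + 5.5000×2.64 + 55.212×5.88 = 146.60 + 14.520 + 324.64 = 485.76 W.
Ideal ⇒ P_in = P_out, so I_in = P_out/V_in = 485.76/220 = 2.21 A.

I_in ≈ 2.21 A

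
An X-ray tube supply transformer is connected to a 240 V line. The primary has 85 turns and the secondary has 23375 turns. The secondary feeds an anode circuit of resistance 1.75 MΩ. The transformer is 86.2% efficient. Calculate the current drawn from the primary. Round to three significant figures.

I_p ≈ 12.0 A

V_s = 240 × 23375/85 = 66000 V.
I_s = V_s/R = 66000/(1.75×10^6) = 0.037714 A.
P_out = V_s I_s = 66000 × 0.037714 = 2489.1 W.
P_in = P_out/η = 2489.1/0.862 = 2887.6 W.
I_p = P_in/V_p = 2887.6/240 = 12.0 A.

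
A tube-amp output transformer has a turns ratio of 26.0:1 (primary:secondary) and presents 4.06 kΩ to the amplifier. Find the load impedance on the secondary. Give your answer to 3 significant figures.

Z_s ≈ 6.01 Ω

Z_s = Z_p/(N_p/N_s)² = 4060/26.0² = 6.01 Ω.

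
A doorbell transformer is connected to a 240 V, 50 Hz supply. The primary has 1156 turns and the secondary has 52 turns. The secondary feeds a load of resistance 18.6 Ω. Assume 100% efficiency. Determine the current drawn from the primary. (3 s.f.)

I_p ≈ 0.0261 A

V_s = V_p × N_s/N_p = 240 × 52/1156 = 10.796 V.
I_s = V_s/R = 10.796/18.6 = 0.58042 A.
For an ideal transformer I_p N_p = I_s N_s, so I_p = 0.58042 × 52/1156 = 0.0261 A.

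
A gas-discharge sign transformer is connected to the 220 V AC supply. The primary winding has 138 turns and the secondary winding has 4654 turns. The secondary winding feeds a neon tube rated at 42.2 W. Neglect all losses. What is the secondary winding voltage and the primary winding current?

V_s ≈ 7420 V, I_p ≈ 0.192 A

V_s = V_p × N_s/N_p = 220 × 4654/138 = 7419.4 V.
I_s = P/V_s = 42.2/7419.4 = 0.0056878 A.
I_p = I_s × N_s/N_p = 0.0056878 × 4654/138 = 0.192 A.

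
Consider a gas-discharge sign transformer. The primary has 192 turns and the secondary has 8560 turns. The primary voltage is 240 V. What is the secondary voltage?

V_s ≈ 10700 V

V_s/V_p = N_s/N_p, so V_s = 240 × 8560/192 = 10700 V.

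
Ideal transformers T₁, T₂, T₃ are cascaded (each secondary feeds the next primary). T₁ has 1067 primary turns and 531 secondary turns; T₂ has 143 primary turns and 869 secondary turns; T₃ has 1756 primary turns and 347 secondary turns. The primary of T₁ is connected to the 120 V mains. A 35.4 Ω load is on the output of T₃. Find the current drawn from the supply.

After T₁: V = 120.00 × 531/1067 = 59.719 V.
After T₂: V = 59.719 × 869/143 = 362.91 V.
After T₃: V = 362.91 × 347/1756 = 71.713 V.
I_load = 71.713/35.4 = 2.0258 A, so P_out = 71.713 × 2.0258 = 145.28 W.
All ideal ⇒ P_in = P_out, so I_supply = 145.28/120 = 1.21 A.

I_supply ≈ 1.21 A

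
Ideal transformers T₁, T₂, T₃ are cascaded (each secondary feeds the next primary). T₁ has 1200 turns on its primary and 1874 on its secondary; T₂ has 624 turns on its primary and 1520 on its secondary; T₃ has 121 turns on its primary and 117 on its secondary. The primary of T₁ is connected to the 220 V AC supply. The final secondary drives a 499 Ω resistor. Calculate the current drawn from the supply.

After T₁: V = 220.00 × 1874/1200 = 343.57 V.
After T₂: V = 343.57 × 1520/624 = 836.89 V.
After T₃: V = 836.89 × 117/121 = 809.23 V.
I_load = 809.23/499 = 1.6217 A, so P_out = 809.23 × 1.6217 = 1312.3 W.
All ideal ⇒ P_in = P_out, so I_supply = 1312.3/220 = 5.97 A.

I_supply ≈ 5.97 A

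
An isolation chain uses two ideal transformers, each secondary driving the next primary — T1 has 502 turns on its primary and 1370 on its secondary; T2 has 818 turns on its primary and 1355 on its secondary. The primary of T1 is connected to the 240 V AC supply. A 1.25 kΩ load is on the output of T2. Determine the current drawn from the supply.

I_supply ≈ 3.92 A

After T1: V = 240.00 × 1370/502 = 654.98 V.
After T2: V = 654.98 × 1355/818 = 1085.0 V.
I_load = 1085.0/1250 = 0.86797 A, so P_out = 1085.0 × 0.86797 = 941.71 W.
All ideal ⇒ P_in = P_out, so I_supply = 941.71/240 = 3.92 A.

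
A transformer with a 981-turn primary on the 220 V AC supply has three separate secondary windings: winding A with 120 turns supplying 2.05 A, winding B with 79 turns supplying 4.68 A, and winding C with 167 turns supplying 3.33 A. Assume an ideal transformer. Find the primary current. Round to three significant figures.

V_A = 220 × 120/981 = 26.911 V; V_B = 220 × 79/981 = 17.717 V; V_C = 220 × 167/981 = 37.452 V.
P_out = V_A I_A + V_B I_B + V_C I_C = 26.911×2.05 + 17.717×4.68 + 37.452×3.33 = 55.168 + 82.914 + 124.71 = 262.80 W.
Ideal ⇒ P_in = P_out, so I_p = P_out/V_p = 262.80/220 = 1.19 A.

I_p ≈ 1.19 A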